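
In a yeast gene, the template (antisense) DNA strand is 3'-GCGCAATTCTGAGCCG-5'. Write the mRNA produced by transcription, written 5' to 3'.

Reading the template 3'→5' as shown, RNA polymerase pairs each base (A→U, T→A, G↔C) to build mRNA 5'→3' directly.

5'-CGCGUUAAGACUCGGC-3'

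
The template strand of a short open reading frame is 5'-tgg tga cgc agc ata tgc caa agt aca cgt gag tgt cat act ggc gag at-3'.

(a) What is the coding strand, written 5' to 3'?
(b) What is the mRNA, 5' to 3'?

(a) The coding strand is the reverse complement of the template: complement ACCACTGCGTCGTATACGGTTTCATGTGCACTCACAGTATGACCGCTCTA, then reverse.
(b) mRNA has the coding-strand sequence with T→U.

(a) 5'-ATCTCGCCAGTATGACACTCACGTGTACTTTGGCATATGCTGCGTCACCA-3'
(b) 5'-AUCUCGCCAGUAUGACACUCACGUGUACUUUGGCAUAUGCUGCGUCACCA-3'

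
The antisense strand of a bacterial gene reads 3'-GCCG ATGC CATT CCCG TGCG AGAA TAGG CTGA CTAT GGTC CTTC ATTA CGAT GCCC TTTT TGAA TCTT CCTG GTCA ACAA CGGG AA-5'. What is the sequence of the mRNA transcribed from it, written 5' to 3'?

5'-CGGCUACGGUAAGGGCACGCUCUUAUCCGACUGAUACCAGGAAGUAAUGCUACGGGAAAAACUUAGAAGGACCAGUUGUUGCCCUU-3'

Reading the template 3'→5' as shown, RNA polymerase pairs each base (A→U, T→A, G↔C) to build mRNA 5'→3' directly.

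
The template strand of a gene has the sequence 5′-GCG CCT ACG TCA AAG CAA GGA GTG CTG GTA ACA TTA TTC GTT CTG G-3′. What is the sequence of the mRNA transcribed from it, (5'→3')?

5'-CCAGAACGAAUAAUGUUACCAGCACUCCUUGCUUUGACGUAGGCGC-3'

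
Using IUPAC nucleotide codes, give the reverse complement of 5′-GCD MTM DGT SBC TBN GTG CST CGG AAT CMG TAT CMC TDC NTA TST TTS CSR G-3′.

5′-CYSGSAAASATANGHAGKGATACKGATTCCGASGCACNVAGVSACHKAKHGC-3′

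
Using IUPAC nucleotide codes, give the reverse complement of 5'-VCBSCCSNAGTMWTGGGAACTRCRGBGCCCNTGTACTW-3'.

5′-WAGTACANGGGCVCYGYAGTTCCCAWKACTNSGGSVGB-3′

Standard pairs A↔T, G↔C; ambiguity codes pair R↔Y, M↔K, W↔W, S↔S, B↔V, N↔N. Complement (BGVSGGSNTCAKWACCCTTGAYGYCVCGGGNACATGAW), then reverse for 5'→3'.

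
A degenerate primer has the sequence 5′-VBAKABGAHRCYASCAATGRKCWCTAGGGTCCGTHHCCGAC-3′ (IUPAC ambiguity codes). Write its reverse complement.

Standard pairs A↔T, G↔C; ambiguity codes pair R↔Y, K↔M, W↔W, S↔S, B↔V, H↔D. Complement (BVTMTVCTDYGRTSGTTACYMGWGATCCCAGGCADDGGCTG), then reverse for 5'→3'.

5'-GTCGGDDACGGACCCTAGWGMYCATTGSTRGYDTCVTMTVB-3'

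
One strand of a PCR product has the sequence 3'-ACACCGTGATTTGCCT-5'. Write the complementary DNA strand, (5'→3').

The strand is given 3'→5', so its complement runs 5'→3' in the same left-to-right order: pair each base A↔T, G↔C.

5'-TGTGGCACTAAACGGA-3'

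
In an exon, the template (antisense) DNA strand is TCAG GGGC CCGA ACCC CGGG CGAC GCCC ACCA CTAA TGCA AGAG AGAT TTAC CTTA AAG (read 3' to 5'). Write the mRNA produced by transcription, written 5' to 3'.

Reading the template 3'→5' as shown, RNA polymerase pairs each base (A→U, T→A, G↔C) to build mRNA 5'→3' directly.

5'-AGUCCCCGGGCUUGGGGCCCGCUGCGGGUGGUGAUUACGUUCUCUCUAAAUGGAAUUUC-3'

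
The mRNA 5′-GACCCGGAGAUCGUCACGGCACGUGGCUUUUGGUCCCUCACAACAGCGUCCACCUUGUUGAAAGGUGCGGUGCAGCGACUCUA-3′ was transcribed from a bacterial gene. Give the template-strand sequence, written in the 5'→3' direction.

5′-TAGAGTCGCTGCACCGCACCTTTCAACAAGGTGGACGCTGTTGTGAGGGACCAAAAGCCACGTGCCGTGACGATCTCCGGGTC-3′

Replace U with T to get the coding DNA strand: GACCCGGAGATCGTCACGGCACGTGGCTTTTGGTCCCTCACAACAGCGTCCACCTTGTTGAAAGGTGCGGTGCAGCGACTCTA. The template strand is its reverse complement (complement CTGGGCCTCTAGCAGTGCCGTGCACCGAAAACCAGGGAGTGTTGTCGCAGGTGGAACAACTTTCCACGCCACGTCGCTGAGAT, then reverse).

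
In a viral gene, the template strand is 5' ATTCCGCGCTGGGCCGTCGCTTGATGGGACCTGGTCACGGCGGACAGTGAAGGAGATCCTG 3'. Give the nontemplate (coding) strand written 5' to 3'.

5'-CAGGATCTCCTTCACTGTCCGCCGTGACCAGGTCCCATCAAGCGACGGCCCAGCGCGGAAT-3'

The coding strand is complementary and antiparallel to the template: take the complement (A↔T, G↔C) and reverse.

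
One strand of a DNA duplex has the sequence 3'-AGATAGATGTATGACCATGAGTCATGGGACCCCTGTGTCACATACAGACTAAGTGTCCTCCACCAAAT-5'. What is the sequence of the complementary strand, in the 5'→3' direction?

The strand is given 3'→5', so its complement runs 5'→3' in the same left-to-right order: pair each base A↔T, G↔C.

5'-TCTATCTACATACTGGTACTCAGTACCCTGGGGACACAGTGTATGTCTGATTCACAGGAGGTGGTTTA-3'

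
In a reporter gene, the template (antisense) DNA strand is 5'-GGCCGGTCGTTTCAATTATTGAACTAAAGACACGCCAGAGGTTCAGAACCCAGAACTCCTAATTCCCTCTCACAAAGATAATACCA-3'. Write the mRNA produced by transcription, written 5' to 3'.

5'-UGGUAUUAUCUUUGUGAGAGGGAAUUAGGAGUUCUGGGUUCUGAACCUCUGGCGUGUCUUUAGUUCAAUAAUUGAAACGACCGGCC-3'

The mRNA has the sequence of the coding strand (reverse complement of the template) with T→U. Reverse complement of GGCCGGTCGTTTCAATTATTGAACTAAAGACACGCCAGAGGTTCAGAACCCAGAACTCCTAATTCCCTCTCACAAAGATAATACCA is TGGTATTATCTTTGTGAGAGGGAATTAGGAGTTCTGGGTTCTGAACCTCTGGCGTGTCTTTAGTTCAATAATTGAAACGACCGGCC; then T→U.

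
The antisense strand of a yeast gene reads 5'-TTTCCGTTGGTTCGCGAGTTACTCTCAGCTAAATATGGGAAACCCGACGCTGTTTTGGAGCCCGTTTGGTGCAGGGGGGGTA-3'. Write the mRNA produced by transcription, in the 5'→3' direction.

5'-UACCCCCCCUGCACCAAACGGGCUCCAAAACAGCGUCGGGUUUCCCAUAUUUAGCUGAGAGUAACUCGCGAACCAACGGAAA-3'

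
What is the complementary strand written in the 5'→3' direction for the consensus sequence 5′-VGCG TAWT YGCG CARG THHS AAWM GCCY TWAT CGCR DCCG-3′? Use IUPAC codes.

Standard pairs A↔T, G↔C; ambiguity codes pair R↔Y, M↔K, W↔W, S↔S, D↔H, V↔B. Complement (BCGCATWARCGCGTYCADDSTTWKCGGRAWTAGCGYHGGC), then reverse for 5'→3'.

5'-CGGHYGCGATWARGGCKWTTSDDACYTGCGCRAWTACGCB-3'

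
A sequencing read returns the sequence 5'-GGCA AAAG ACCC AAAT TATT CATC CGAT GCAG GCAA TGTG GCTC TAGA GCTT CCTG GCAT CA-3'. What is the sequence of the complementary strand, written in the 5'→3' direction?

5′-TGATGCCAGGAAGCTCTAGAGCCACATTGCCTGCATCGGATGAATAATTTGGGTCTTTTGCC-3′

Pairing A↔T and G↔C gives CCGTTTTCTGGGTTTAATAAGTAGGCTACGTCCGTTACACCGAGATCTCGAAGGACCGTAGT, running 3'→5'. Reverse for the 5'→3' convention.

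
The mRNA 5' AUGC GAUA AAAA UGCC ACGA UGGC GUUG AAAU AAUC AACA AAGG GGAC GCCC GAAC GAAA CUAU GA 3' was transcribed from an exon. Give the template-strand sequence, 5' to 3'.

5'-TCATAGTTTCGTTCGGGCGTCCCCTTTGTTGATTATTTCAACGCCATCGTGGCATTTTTATCGCAT-3'

Replace U with T to get the coding DNA strand: ATGCGATAAAAATGCCACGATGGCGTTGAAATAATCAACAAAGGGGACGCCCGAACGAAACTATGA. The template strand is its reverse complement (complement TACGCTATTTTTACGGTGCTACCGCAACTTTATTAGTTGTTTCCCCTGCGGGCTTGCTTTGATACT, then reverse).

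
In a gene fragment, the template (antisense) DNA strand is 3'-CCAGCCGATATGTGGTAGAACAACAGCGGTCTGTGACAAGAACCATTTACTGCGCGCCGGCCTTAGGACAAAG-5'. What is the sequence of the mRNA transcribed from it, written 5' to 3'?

Reading the template 3'→5' as shown, RNA polymerase pairs each base (A→U, T→A, G↔C) to build mRNA 5'→3' directly.

5'-GGUCGGCUAUACACCAUCUUGUUGUCGCCAGACACUGUUCUUGGUAAAUGACGCGCGGCCGGAAUCCUGUUUC-3'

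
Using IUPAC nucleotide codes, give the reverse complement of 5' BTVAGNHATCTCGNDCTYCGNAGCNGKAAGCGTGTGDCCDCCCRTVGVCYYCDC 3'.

5′-GHGRRGBCBAYGGGHGGHCACACGCTTMCNGCTNCGRAGHNCGAGATDNCTBAV-3′

Standard pairs A↔T, G↔C; ambiguity codes pair R↔Y, K↔M, B↔V, D↔H, N↔N. Complement (VABTCNDTAGAGCNHGARGCNTCGNCMTTCGCACACHGGHGGGYABCBGRRGHG), then reverse for 5'→3'.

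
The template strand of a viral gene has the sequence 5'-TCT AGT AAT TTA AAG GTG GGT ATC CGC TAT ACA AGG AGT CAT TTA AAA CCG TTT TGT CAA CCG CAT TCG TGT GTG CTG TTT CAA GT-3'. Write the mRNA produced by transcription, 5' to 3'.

5′-ACUUGAAACAGCACACACGAAUGCGGUUGACAAAACGGUUUUAAAUGACUCCUUGUAUAGCGGAUACCCACCUUUAAAUUACUAGA-3′

The mRNA has the sequence of the coding strand (reverse complement of the template) with T→U. Reverse complement of TCTAGTAATTTAAAGGTGGGTATCCGCTATACAAGGAGTCATTTAAAACCGTTTTGTCAACCGCATTCGTGTGTGCTGTTTCAAGT is ACTTGAAACAGCACACACGAATGCGGTTGACAAAACGGTTTTAAATGACTCCTTGTATAGCGGATACCCACCTTTAAATTACTAGA; then T→U.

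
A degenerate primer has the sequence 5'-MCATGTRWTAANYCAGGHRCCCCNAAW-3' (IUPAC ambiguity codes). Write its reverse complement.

5′-WTTNGGGGYDCCTGRNTTAWYACATGK-3′

Standard pairs A↔T, G↔C; ambiguity codes pair R↔Y, M↔K, W↔W, H↔D, N↔N. Complement (KGTACAYWATTNRGTCCDYGGGGNTTW), then reverse for 5'→3'.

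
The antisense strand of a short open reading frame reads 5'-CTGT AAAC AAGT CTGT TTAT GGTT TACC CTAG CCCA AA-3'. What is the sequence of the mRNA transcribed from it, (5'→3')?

5'-UUUGGGCUAGGGUAAACCAUAAACAGACUUGUUUACAG-3'

The mRNA has the sequence of the coding strand (reverse complement of the template) with T→U. Reverse complement of CTGTAAACAAGTCTGTTTATGGTTTACCCTAGCCCAAA is TTTGGGCTAGGGTAAACCATAAACAGACTTGTTTACAG; then T→U.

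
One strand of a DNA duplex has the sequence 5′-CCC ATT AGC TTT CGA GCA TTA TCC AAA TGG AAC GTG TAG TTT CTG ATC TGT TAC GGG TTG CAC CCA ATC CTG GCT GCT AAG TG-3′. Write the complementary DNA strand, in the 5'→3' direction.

5′-CACTTAGCAGCCAGGATTGGGTGCAACCCGTAACAGATCAGAAACTACACGTTCCATTTGGATAATGCTCGAAAGCTAATGGG-3′

The complement of CCCATTAGCTTTCGAGCATTATCCAAATGGAACGTGTAGTTTCTGATCTGTTACGGGTTGCACCCAATCCTGGCTGCTAAGTG is GGGTAATCGAAAGCTCGTAATAGGTTTACCTTGCACATCAAAGACTAGACAATGCCCAACGTGGGTTAGGACCGACGATTCAC (A↔T, G↔C). DNA strands are antiparallel, so the complementary strand runs 3'→5'; reversing gives the 5'→3' form.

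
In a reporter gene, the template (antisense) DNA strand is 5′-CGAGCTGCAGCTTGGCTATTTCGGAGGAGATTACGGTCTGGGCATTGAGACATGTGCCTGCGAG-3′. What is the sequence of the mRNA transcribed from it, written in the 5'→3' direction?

RNA polymerase reads the template 3'→5' and synthesizes mRNA 5'→3' by base-pairing (A→U, T→A, G↔C). The complement of the template is GCTCGACGTCGAACCGATAAAGCCTCCTCTAATGCCAGACCCGTAACTCTGTACACGGACGCTC; antiparallel, so 5'→3' the coding strand is CTCGCAGGCACATGTCTCAATGCCCAGACCGTAATCTCCTCCGAAATAGCCAAGCTGCAGCTCG. Replace T with U for the mRNA.

5′-CUCGCAGGCACAUGUCUCAAUGCCCAGACCGUAAUCUCCUCCGAAAUAGCCAAGCUGCAGCUCG-3′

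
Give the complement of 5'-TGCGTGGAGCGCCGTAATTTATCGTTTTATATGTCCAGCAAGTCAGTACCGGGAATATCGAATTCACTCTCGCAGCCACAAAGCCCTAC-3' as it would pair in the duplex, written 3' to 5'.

3'-ACGCACCTCGCGGCATTAAATAGCAAAATATACAGGTCGTTCAGTCATGGCCCTTATAGCTTAAGTGAGAGCGTCGGTGTTTCGGGATG-5'

Base-pairing A↔T, G↔C gives the complement. The complementary strand is antiparallel, so paired with a 5'→3' strand it runs 3'→5'.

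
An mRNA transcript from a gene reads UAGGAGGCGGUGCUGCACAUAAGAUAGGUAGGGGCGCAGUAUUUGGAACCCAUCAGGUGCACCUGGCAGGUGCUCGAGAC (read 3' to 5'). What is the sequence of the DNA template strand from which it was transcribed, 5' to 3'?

Written 5'→3' the mRNA is CAGAGCUCGUGGACGGUCCACGUGGACUACCCAAGGUUUAUGACGCGGGGAUGGAUAGAAUACACGUCGUGGCGGAGGAU, so the coding DNA strand is CAGAGCTCGTGGACGGTCCACGTGGACTACCCAAGGTTTATGACGCGGGGATGGATAGAATACACGTCGTGGCGGAGGAT. The template is its reverse complement.

5'-ATCCTCCGCCACGACGTGTATTCTATCCATCCCCGCGTCATAAACCTTGGGTAGTCCACGTGGACCGTCCACGAGCTCTG-3'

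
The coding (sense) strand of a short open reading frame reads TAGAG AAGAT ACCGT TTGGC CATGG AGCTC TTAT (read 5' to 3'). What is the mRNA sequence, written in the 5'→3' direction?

5'-UAGAGAAGAUACCGUUUGGCCAUGGAGCUCUUAU-3'

The mRNA is synthesized from the template strand, so it matches the coding strand with T replaced by U.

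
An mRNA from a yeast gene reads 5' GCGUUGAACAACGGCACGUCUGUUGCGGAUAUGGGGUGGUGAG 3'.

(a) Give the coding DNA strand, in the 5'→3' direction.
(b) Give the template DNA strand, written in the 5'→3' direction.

(a) 5′-GCGTTGAACAACGGCACGTCTGTTGCGGATATGGGGTGGTGAG-3′
(b) 5'-CTCACCACCCCATATCCGCAACAGACGTGCCGTTGTTCAACGC-3'

(a) The coding strand matches the mRNA with U→T.
(b) The template strand is the reverse complement of the coding strand.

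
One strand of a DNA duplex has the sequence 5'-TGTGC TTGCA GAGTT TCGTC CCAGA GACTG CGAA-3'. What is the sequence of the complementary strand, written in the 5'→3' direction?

The complement of TGTGCTTGCAGAGTTTCGTCCCAGAGACTGCGAA is ACACGAACGTCTCAAAGCAGGGTCTCTGACGCTT (A↔T, G↔C). DNA strands are antiparallel, so the complementary strand runs 3'→5'; reversing gives the 5'→3' form.

5'-TTCGCAGTCTCTGGGACGAAACTCTGCAAGCACA-3'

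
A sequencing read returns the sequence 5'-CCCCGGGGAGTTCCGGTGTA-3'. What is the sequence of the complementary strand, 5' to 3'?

Pairing A↔T and G↔C gives GGGGCCCCTCAAGGCCACAT, running 3'→5'. Reverse for the 5'→3' convention.

5'-TACACCGGAACTCCCCGGGG-3'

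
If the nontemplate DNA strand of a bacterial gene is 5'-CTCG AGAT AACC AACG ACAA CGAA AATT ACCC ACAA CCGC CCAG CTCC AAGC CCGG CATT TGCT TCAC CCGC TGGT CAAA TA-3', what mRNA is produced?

5'-CUCGAGAUAACCAACGACAACGAAAAUUACCCACAACCGCCCAGCUCCAAGCCCGGCAUUUGCUUCACCCGCUGGUCAAAUA-3'

mRNA has the coding-strand sequence with U in place of T.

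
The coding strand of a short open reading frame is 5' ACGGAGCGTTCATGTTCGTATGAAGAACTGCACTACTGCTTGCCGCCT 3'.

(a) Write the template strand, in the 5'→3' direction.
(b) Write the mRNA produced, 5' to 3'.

(a) 5'-AGGCGGCAAGCAGTAGTGCAGTTCTTCATACGAACATGAACGCTCCGT-3'
(b) 5'-ACGGAGCGUUCAUGUUCGUAUGAAGAACUGCACUACUGCUUGCCGCCU-3'

(a) The template strand is the reverse complement of the coding strand: complement TGCCTCGCAAGTACAAGCATACTTCTTGACGTGATGACGAACGGCGGA, then reverse.
(b) mRNA matches the coding strand with T→U.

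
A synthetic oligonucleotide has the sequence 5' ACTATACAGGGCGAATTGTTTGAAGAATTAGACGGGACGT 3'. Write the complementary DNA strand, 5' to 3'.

5'-ACGTCCCGTCTAATTCTTCAAACAATTCGCCCTGTATAGT-3'

The complement of ACTATACAGGGCGAATTGTTTGAAGAATTAGACGGGACGT is TGATATGTCCCGCTTAACAAACTTCTTAATCTGCCCTGCA (A↔T, G↔C). DNA strands are antiparallel, so the complementary strand runs 3'→5'; reversing gives the 5'→3' form.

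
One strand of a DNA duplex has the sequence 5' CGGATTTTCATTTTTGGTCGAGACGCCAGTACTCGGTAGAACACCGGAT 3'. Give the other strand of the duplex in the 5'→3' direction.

5'-ATCCGGTGTTCTACCGAGTACTGGCGTCTCGACCAAAAATGAAAATCCG-3'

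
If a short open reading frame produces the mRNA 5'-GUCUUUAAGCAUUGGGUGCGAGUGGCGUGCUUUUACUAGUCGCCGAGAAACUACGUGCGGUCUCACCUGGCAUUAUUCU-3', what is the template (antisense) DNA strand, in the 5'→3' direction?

Replace U with T to get the coding DNA strand: GTCTTTAAGCATTGGGTGCGAGTGGCGTGCTTTTACTAGTCGCCGAGAAACTACGTGCGGTCTCACCTGGCATTATTCT. The template strand is its reverse complement (complement CAGAAATTCGTAACCCACGCTCACCGCACGAAAATGATCAGCGGCTCTTTGATGCACGCCAGAGTGGACCGTAATAAGA, then reverse).

5'-AGAATAATGCCAGGTGAGACCGCACGTAGTTTCTCGGCGACTAGTAAAAGCACGCCACTCGCACCCAATGCTTAAAGAC-3'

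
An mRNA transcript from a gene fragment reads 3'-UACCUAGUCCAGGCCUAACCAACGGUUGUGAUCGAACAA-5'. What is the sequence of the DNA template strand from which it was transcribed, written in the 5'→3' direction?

5'-ATGGATCAGGTCCGGATTGGTTGCCAACACTAGCTTGTT-3'

Written 5'→3' the mRNA is AACAAGCUAGUGUUGGCAACCAAUCCGGACCUGAUCCAU, so the coding DNA strand is AACAAGCTAGTGTTGGCAACCAATCCGGACCTGATCCAT. The template is its reverse complement.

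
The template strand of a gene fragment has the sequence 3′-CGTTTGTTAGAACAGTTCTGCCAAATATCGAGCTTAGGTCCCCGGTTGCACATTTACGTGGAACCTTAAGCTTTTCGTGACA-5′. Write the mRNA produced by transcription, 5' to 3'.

5'-GCAAACAAUCUUGUCAAGACGGUUUAUAGCUCGAAUCCAGGGGCCAACGUGUAAAUGCACCUUGGAAUUCGAAAAGCACUGU-3'

Reading the template 3'→5' as shown, RNA polymerase pairs each base (A→U, T→A, G↔C) to build mRNA 5'→3' directly.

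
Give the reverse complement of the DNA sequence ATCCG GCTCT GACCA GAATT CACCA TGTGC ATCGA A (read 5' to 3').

Reading the sequence 3'→5' and pairing each base (A↔T, G↔C) gives the reverse complement directly.

5'-TTCGATGCACATGGTGAATTCTGGTCAGAGCCGGAT-3'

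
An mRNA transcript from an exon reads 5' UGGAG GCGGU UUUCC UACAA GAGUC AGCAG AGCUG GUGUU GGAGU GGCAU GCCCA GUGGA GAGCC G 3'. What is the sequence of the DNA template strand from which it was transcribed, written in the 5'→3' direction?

Replace U with T to get the coding DNA strand: TGGAGGCGGTTTTCCTACAAGAGTCAGCAGAGCTGGTGTTGGAGTGGCATGCCCAGTGGAGAGCCG. The template strand is its reverse complement (complement ACCTCCGCCAAAAGGATGTTCTCAGTCGTCTCGACCACAACCTCACCGTACGGGTCACCTCTCGGC, then reverse).

5'-CGGCTCTCCACTGGGCATGCCACTCCAACACCAGCTCTGCTGACTCTTGTAGGAAAACCGCCTCCA-3'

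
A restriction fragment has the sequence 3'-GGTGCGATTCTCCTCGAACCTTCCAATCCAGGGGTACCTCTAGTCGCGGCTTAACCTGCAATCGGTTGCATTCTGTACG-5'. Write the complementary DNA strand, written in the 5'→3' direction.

The strand is given 3'→5', so its complement runs 5'→3' in the same left-to-right order: pair each base A↔T, G↔C.

5'-CCACGCTAAGAGGAGCTTGGAAGGTTAGGTCCCCATGGAGATCAGCGCCGAATTGGACGTTAGCCAACGTAAGACATGC-3'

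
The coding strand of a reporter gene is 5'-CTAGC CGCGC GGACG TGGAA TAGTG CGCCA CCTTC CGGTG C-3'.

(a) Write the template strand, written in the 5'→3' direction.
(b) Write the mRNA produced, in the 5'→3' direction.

(a) 5′-GCACCGGAAGGTGGCGCACTATTCCACGTCCGCGCGGCTAG-3′
(b) 5'-CUAGCCGCGCGGACGUGGAAUAGUGCGCCACCUUCCGGUGC-3'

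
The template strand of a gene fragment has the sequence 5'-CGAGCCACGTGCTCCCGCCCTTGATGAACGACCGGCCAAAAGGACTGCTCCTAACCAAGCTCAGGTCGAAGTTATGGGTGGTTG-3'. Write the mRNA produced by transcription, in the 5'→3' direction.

5'-CAACCACCCAUAACUUCGACCUGAGCUUGGUUAGGAGCAGUCCUUUUGGCCGGUCGUUCAUCAAGGGCGGGAGCACGUGGCUCG-3'

The mRNA has the sequence of the coding strand (reverse complement of the template) with T→U. Reverse complement of CGAGCCACGTGCTCCCGCCCTTGATGAACGACCGGCCAAAAGGACTGCTCCTAACCAAGCTCAGGTCGAAGTTATGGGTGGTTG is CAACCACCCATAACTTCGACCTGAGCTTGGTTAGGAGCAGTCCTTTTGGCCGGTCGTTCATCAAGGGCGGGAGCACGTGGCTCG; then T→U.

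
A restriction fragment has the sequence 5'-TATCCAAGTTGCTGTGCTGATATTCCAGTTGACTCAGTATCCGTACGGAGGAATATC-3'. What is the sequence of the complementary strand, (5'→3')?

Pairing A↔T and G↔C gives ATAGGTTCAACGACACGACTATAAGGTCAACTGAGTCATAGGCATGCCTCCTTATAG, running 3'→5'. Reverse for the 5'→3' convention.

5'-GATATTCCTCCGTACGGATACTGAGTCAACTGGAATATCAGCACAGCAACTTGGATA-3'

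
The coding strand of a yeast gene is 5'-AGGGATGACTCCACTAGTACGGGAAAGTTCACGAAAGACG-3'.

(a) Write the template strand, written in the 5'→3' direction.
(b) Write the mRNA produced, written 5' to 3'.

(a) 5'-CGTCTTTCGTGAACTTTCCCGTACTAGTGGAGTCATCCCT-3'
(b) 5'-AGGGAUGACUCCACUAGUACGGGAAAGUUCACGAAAGACG-3'

(a) The template strand is the reverse complement of the coding strand: complement TCCCTACTGAGGTGATCATGCCCTTTCAAGTGCTTTCTGC, then reverse.
(b) mRNA matches the coding strand with T→U.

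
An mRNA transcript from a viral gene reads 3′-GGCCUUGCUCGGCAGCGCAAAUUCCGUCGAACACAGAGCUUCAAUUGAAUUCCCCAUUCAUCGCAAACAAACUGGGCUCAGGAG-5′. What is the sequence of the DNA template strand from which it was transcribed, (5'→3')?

Written 5'→3' the mRNA is GAGGACUCGGGUCAAACAAACGCUACUUACCCCUUAAGUUAACUUCGAGACACAAGCUGCCUUAAACGCGACGGCUCGUUCCGG, so the coding DNA strand is GAGGACTCGGGTCAAACAAACGCTACTTACCCCTTAAGTTAACTTCGAGACACAAGCTGCCTTAAACGCGACGGCTCGTTCCGG. The template is its reverse complement.

5'-CCGGAACGAGCCGTCGCGTTTAAGGCAGCTTGTGTCTCGAAGTTAACTTAAGGGGTAAGTAGCGTTTGTTTGACCCGAGTCCTC-3'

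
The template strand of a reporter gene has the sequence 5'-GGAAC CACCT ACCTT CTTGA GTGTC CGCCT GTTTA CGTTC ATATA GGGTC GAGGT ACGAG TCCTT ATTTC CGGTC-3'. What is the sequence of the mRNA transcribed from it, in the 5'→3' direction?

5'-GACCGGAAAUAAGGACUCGUACCUCGACCCUAUAUGAACGUAAACAGGCGGACACUCAAGAAGGUAGGUGGUUCC-3'

RNA polymerase reads the template 3'→5' and synthesizes mRNA 5'→3' by base-pairing (A→U, T→A, G↔C). The complement of the template is CCTTGGTGGATGGAAGAACTCACAGGCGGACAAATGCAAGTATATCCCAGCTCCATGCTCAGGAATAAAGGCCAG; antiparallel, so 5'→3' the coding strand is GACCGGAAATAAGGACTCGTACCTCGACCCTATATGAACGTAAACAGGCGGACACTCAAGAAGGTAGGTGGTTCC. Replace T with U for the mRNA.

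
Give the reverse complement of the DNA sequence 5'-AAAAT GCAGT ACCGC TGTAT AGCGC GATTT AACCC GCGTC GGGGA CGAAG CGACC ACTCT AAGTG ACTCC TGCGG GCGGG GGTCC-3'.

5'-GGACCCCCGCCCGCAGGAGTCACTTAGAGTGGTCGCTTCGTCCCCGACGCGGGTTAAATCGCGCTATACAGCGGTACTGCATTTT-3'

Reading the sequence 3'→5' and pairing each base (A↔T, G↔C) gives the reverse complement directly.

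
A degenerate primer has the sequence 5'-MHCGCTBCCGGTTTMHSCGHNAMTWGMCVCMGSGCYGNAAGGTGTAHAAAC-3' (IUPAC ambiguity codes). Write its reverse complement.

Standard pairs A↔T, G↔C; ambiguity codes pair Y↔R, M↔K, W↔W, S↔S, B↔V, H↔D, N↔N. Complement (KDGCGAVGGCCAAAKDSGCDNTKAWCKGBGKCSCGRCNTTCCACATDTTTG), then reverse for 5'→3'.

5'-GTTTDTACACCTTNCRGCSCKGBGKCWAKTNDCGSDKAAACCGGVAGCGDK-3'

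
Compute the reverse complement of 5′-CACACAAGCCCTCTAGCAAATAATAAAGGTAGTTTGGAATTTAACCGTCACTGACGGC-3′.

5'-GCCGTCAGTGACGGTTAAATTCCAAACTACCTTTATTATTTGCTAGAGGGCTTGTGTG-3'

Reading the sequence 3'→5' and pairing each base (A↔T, G↔C) gives the reverse complement directly.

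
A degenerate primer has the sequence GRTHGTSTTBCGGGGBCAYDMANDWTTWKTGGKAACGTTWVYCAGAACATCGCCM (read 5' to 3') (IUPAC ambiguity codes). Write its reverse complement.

5′-KGGCGATGTTCTGRBWAACGTTMCCAMWAAWHNTKHRTGVCCCCGVAASACDAYC-3′

Standard pairs A↔T, G↔C; ambiguity codes pair R↔Y, M↔K, W↔W, S↔S, B↔V, D↔H, N↔N. Complement (CYADCASAAVGCCCCVGTRHKTNHWAAWMACCMTTGCAAWBRGTCTTGTAGCGGK), then reverse for 5'→3'.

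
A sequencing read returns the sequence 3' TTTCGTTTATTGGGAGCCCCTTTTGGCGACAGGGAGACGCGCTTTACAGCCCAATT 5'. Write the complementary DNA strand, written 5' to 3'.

The strand is given 3'→5', so its complement runs 5'→3' in the same left-to-right order: pair each base A↔T, G↔C.

5′-AAAGCAAATAACCCTCGGGGAAAACCGCTGTCCCTCTGCGCGAAATGTCGGGTTAA-3′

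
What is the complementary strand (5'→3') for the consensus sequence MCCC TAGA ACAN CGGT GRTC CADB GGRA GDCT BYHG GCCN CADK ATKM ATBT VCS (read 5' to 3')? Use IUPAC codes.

Standard pairs A↔T, G↔C; ambiguity codes pair R↔Y, M↔K, S↔S, B↔V, D↔H, N↔N. Complement (KGGGATCTTGTNGCCACYAGGTHVCCYTCHGAVRDCCGGNGTHMTAMKTAVABGS), then reverse for 5'→3'.

5'-SGBAVATKMATMHTGNGGCCDRVAGHCTYCCVHTGGAYCACCGNTGTTCTAGGGK-3'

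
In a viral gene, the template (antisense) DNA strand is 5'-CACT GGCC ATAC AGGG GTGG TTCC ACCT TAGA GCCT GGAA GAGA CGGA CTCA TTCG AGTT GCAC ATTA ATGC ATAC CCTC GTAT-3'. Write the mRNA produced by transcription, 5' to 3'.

5′-AUACGAGGGUAUGCAUUAAUGUGCAACUCGAAUGAGUCCGUCUCUUCCAGGCUCUAAGGUGGAACCACCCCUGUAUGGCCAGUG-3′

The mRNA has the sequence of the coding strand (reverse complement of the template) with T→U. Reverse complement of CACTGGCCATACAGGGGTGGTTCCACCTTAGAGCCTGGAAGAGACGGACTCATTCGAGTTGCACATTAATGCATACCCTCGTAT is ATACGAGGGTATGCATTAATGTGCAACTCGAATGAGTCCGTCTCTTCCAGGCTCTAAGGTGGAACCACCCCTGTATGGCCAGTG; then T→U.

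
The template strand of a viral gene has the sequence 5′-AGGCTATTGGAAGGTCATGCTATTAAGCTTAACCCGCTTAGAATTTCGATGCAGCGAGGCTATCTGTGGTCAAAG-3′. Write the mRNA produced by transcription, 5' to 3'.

5'-CUUUGACCACAGAUAGCCUCGCUGCAUCGAAAUUCUAAGCGGGUUAAGCUUAAUAGCAUGACCUUCCAAUAGCCU-3'

RNA polymerase reads the template 3'→5' and synthesizes mRNA 5'→3' by base-pairing (A→U, T→A, G↔C). The complement of the template is TCCGATAACCTTCCAGTACGATAATTCGAATTGGGCGAATCTTAAAGCTACGTCGCTCCGATAGACACCAGTTTC; antiparallel, so 5'→3' the coding strand is CTTTGACCACAGATAGCCTCGCTGCATCGAAATTCTAAGCGGGTTAAGCTTAATAGCATGACCTTCCAATAGCCT. Replace T with U for the mRNA.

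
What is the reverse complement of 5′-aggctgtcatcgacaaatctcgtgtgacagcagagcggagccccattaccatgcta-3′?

Complement each base (A↔T, G↔C): TCCGACAGTAGCTGTTTAGAGCACACTGTCGTCTCGCCTCGGGGTAATGGTACGAT. Then reverse.

5'-TAGCATGGTAATGGGGCTCCGCTCTGCTGTCACACGAGATTTGTCGATGACAGCCT-3'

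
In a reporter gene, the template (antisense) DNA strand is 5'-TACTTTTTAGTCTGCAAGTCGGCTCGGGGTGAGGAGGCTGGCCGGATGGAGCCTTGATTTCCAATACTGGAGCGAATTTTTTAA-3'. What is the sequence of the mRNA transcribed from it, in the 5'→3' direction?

5'-UUAAAAAAUUCGCUCCAGUAUUGGAAAUCAAGGCUCCAUCCGGCCAGCCUCCUCACCCCGAGCCGACUUGCAGACUAAAAAGUA-3'

RNA polymerase reads the template 3'→5' and synthesizes mRNA 5'→3' by base-pairing (A→U, T→A, G↔C). The complement of the template is ATGAAAAATCAGACGTTCAGCCGAGCCCCACTCCTCCGACCGGCCTACCTCGGAACTAAAGGTTATGACCTCGCTTAAAAAATT; antiparallel, so 5'→3' the coding strand is TTAAAAAATTCGCTCCAGTATTGGAAATCAAGGCTCCATCCGGCCAGCCTCCTCACCCCGAGCCGACTTGCAGACTAAAAAGTA. Replace T with U for the mRNA.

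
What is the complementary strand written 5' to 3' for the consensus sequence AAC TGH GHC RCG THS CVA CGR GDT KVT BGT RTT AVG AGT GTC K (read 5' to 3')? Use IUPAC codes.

Standard pairs A↔T, G↔C; ambiguity codes pair R↔Y, K↔M, S↔S, B↔V, D↔H. Complement (TTGACDCDGYGCADSGBTGCYCHAMBAVCAYAATBCTCACAGM), then reverse for 5'→3'.

5'-MGACACTCBTAAYACVABMAHCYCGTBGSDACGYGDCDCAGTT-3'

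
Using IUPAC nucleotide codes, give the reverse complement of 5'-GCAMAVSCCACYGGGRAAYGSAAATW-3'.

Standard pairs A↔T, G↔C; ambiguity codes pair R↔Y, M↔K, W↔W, S↔S, V↔B. Complement (CGTKTBSGGTGRCCCYTTRCSTTTAW), then reverse for 5'→3'.

5'-WATTTSCRTTYCCCRGTGGSBTKTGC-3'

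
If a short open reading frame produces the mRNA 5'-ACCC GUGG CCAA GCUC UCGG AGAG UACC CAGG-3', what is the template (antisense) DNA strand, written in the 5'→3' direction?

5'-CCTGGGTACTCTCCGAGAGCTTGGCCACGGGT-3'

Replace U with T to get the coding DNA strand: ACCCGTGGCCAAGCTCTCGGAGAGTACCCAGG. The template strand is its reverse complement (complement TGGGCACCGGTTCGAGAGCCTCTCATGGGTCC, then reverse).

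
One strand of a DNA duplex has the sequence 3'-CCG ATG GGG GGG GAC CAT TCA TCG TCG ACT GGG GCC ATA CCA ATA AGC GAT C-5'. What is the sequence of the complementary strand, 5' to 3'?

5'-GGCTACCCCCCCCTGGTAAGTAGCAGCTGACCCCGGTATGGTTATTCGCTAG-3'

The strand is given 3'→5', so its complement runs 5'→3' in the same left-to-right order: pair each base A↔T, G↔C.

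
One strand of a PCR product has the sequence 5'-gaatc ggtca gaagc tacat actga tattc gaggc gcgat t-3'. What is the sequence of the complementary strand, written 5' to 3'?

5′-AATCGCGCCTCGAATATCAGTATGTAGCTTCTGACCGATTC-3′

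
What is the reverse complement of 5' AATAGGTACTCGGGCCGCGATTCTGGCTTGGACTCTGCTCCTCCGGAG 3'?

5′-CTCCGGAGGAGCAGAGTCCAAGCCAGAATCGCGGCCCGAGTACCTATT-3′

Complement each base (A↔T, G↔C): TTATCCATGAGCCCGGCGCTAAGACCGAACCTGAGACGAGGAGGCCTC. Then reverse.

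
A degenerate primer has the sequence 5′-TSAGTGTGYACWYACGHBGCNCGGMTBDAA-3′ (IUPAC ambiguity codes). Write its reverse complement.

5'-TTHVAKCCGNGCVDCGTRWGTRCACACTSA-3'

Standard pairs A↔T, G↔C; ambiguity codes pair Y↔R, M↔K, W↔W, S↔S, B↔V, D↔H, N↔N. Complement (ASTCACACRTGWRTGCDVCGNGCCKAVHTT), then reverse for 5'→3'.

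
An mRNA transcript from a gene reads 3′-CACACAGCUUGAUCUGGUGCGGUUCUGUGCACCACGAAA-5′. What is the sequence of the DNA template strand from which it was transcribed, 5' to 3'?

Written 5'→3' the mRNA is AAAGCACCACGUGUCUUGGCGUGGUCUAGUUCGACACAC, so the coding DNA strand is AAAGCACCACGTGTCTTGGCGTGGTCTAGTTCGACACAC. The template is its reverse complement.

5'-GTGTGTCGAACTAGACCACGCCAAGACACGTGGTGCTTT-3'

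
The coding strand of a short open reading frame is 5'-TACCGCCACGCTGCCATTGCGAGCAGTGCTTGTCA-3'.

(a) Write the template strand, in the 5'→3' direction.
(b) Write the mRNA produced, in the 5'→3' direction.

(a) The template strand is the reverse complement of the coding strand: complement ATGGCGGTGCGACGGTAACGCTCGTCACGAACAGT, then reverse.
(b) mRNA matches the coding strand with T→U.

(a) 5'-TGACAAGCACTGCTCGCAATGGCAGCGTGGCGGTA-3'
(b) 5′-UACCGCCACGCUGCCAUUGCGAGCAGUGCUUGUCA-3′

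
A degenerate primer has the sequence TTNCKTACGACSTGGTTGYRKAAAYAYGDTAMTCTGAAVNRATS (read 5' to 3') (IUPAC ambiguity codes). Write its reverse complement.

5′-SATYNBTTCAGAKTAHCRTRTTTMYRCAACCASGTCGTAMGNAA-3′

Standard pairs A↔T, G↔C; ambiguity codes pair R↔Y, M↔K, S↔S, D↔H, V↔B, N↔N. Complement (AANGMATGCTGSACCAACRYMTTTRTRCHATKAGACTTBNYTAS), then reverse for 5'→3'.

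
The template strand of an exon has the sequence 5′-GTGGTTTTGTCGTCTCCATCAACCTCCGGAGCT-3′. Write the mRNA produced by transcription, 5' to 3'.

5'-AGCUCCGGAGGUUGAUGGAGACGACAAAACCAC-3'

RNA polymerase reads the template 3'→5' and synthesizes mRNA 5'→3' by base-pairing (A→U, T→A, G↔C). The complement of the template is CACCAAAACAGCAGAGGTAGTTGGAGGCCTCGA; antiparallel, so 5'→3' the coding strand is AGCTCCGGAGGTTGATGGAGACGACAAAACCAC. Replace T with U for the mRNA.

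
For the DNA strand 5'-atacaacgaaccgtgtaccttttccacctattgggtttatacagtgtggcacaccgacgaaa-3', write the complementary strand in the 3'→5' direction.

3'-TATGTTGCTTGGCACATGGAAAAGGTGGATAACCCAAATATGTCACACCGTGTGGCTGCTTT-5'

Base-pairing A↔T, G↔C gives the complement. The complementary strand is antiparallel, so paired with a 5'→3' strand it runs 3'→5'.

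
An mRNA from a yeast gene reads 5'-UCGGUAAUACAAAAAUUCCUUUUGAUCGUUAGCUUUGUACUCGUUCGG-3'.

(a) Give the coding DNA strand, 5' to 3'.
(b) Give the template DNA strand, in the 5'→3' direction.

(a) 5'-TCGGTAATACAAAAATTCCTTTTGATCGTTAGCTTTGTACTCGTTCGG-3'
(b) 5'-CCGAACGAGTACAAAGCTAACGATCAAAAGGAATTTTTGTATTACCGA-3'

(a) The coding strand matches the mRNA with U→T.
(b) The template strand is the reverse complement of the coding strand.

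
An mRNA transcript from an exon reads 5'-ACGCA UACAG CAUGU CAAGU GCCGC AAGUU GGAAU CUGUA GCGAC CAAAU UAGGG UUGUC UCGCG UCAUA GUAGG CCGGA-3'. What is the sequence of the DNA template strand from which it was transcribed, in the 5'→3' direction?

5′-TCCGGCCTACTATGACGCGAGACAACCCTAATTTGGTCGCTACAGATTCCAACTTGCGGCACTTGACATGCTGTATGCGT-3′

Replace U with T to get the coding DNA strand: ACGCATACAGCATGTCAAGTGCCGCAAGTTGGAATCTGTAGCGACCAAATTAGGGTTGTCTCGCGTCATAGTAGGCCGGA. The template strand is its reverse complement (complement TGCGTATGTCGTACAGTTCACGGCGTTCAACCTTAGACATCGCTGGTTTAATCCCAACAGAGCGCAGTATCATCCGGCCT, then reverse).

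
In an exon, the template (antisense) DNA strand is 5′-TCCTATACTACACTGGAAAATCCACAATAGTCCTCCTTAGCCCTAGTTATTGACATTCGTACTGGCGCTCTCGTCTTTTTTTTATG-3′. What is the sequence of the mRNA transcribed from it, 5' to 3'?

5'-CAUAAAAAAAAGACGAGAGCGCCAGUACGAAUGUCAAUAACUAGGGCUAAGGAGGACUAUUGUGGAUUUUCCAGUGUAGUAUAGGA-3'

The mRNA has the sequence of the coding strand (reverse complement of the template) with T→U. Reverse complement of TCCTATACTACACTGGAAAATCCACAATAGTCCTCCTTAGCCCTAGTTATTGACATTCGTACTGGCGCTCTCGTCTTTTTTTTATG is CATAAAAAAAAGACGAGAGCGCCAGTACGAATGTCAATAACTAGGGCTAAGGAGGACTATTGTGGATTTTCCAGTGTAGTATAGGA; then T→U.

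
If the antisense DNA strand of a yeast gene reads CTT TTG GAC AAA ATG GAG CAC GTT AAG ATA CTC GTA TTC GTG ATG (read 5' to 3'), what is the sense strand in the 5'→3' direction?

The coding strand is complementary and antiparallel to the template: take the complement (A↔T, G↔C) and reverse.

5'-CATCACGAATACGAGTATCTTAACGTGCTCCATTTTGTCCAAAAG-3'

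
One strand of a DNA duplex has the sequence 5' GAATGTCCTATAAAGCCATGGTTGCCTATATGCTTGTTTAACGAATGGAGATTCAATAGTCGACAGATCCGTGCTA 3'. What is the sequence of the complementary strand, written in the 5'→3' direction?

5'-TAGCACGGATCTGTCGACTATTGAATCTCCATTCGTTAAACAAGCATATAGGCAACCATGGCTTTATAGGACATTC-3'

Pairing A↔T and G↔C gives CTTACAGGATATTTCGGTACCAACGGATATACGAACAAATTGCTTACCTCTAAGTTATCAGCTGTCTAGGCACGAT, running 3'→5'. Reverse for the 5'→3' convention.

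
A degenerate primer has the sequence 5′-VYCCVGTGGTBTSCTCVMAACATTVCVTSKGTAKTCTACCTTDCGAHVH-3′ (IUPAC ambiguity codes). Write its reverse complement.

Standard pairs A↔T, G↔C; ambiguity codes pair Y↔R, M↔K, S↔S, B↔V, D↔H. Complement (BRGGBCACCAVASGAGBKTTGTAABGBASMCATMAGATGGAAHGCTDBD), then reverse for 5'→3'.

5'-DBDTCGHAAGGTAGAMTACMSABGBAATGTTKBGAGSAVACCACBGGRB-3'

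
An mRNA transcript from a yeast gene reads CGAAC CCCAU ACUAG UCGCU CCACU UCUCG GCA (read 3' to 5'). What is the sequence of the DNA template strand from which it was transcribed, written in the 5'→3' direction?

5'-GCTTGGGGTATGATCAGCGAGGTGAAGAGCCGT-3'

Written 5'→3' the mRNA is ACGGCUCUUCACCUCGCUGAUCAUACCCCAAGC, so the coding DNA strand is ACGGCTCTTCACCTCGCTGATCATACCCCAAGC. The template is its reverse complement.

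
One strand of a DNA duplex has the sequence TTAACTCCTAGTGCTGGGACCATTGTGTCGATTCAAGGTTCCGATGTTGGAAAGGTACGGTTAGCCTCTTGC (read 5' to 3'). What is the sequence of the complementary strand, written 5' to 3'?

5'-GCAAGAGGCTAACCGTACCTTTCCAACATCGGAACCTTGAATCGACACAATGGTCCCAGCACTAGGAGTTAA-3'

Pairing A↔T and G↔C gives AATTGAGGATCACGACCCTGGTAACACAGCTAAGTTCCAAGGCTACAACCTTTCCATGCCAATCGGAGAACG, running 3'→5'. Reverse for the 5'→3' convention.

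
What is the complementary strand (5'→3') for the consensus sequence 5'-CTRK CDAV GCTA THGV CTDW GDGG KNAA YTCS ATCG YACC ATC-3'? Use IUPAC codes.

Standard pairs A↔T, G↔C; ambiguity codes pair R↔Y, K↔M, W↔W, S↔S, D↔H, V↔B, N↔N. Complement (GAYMGHTBCGATADCBGAHWCHCCMNTTRAGSTAGCRTGGTAG), then reverse for 5'→3'.

5′-GATGGTRCGATSGARTTNMCCHCWHAGBCDATAGCBTHGMYAG-3′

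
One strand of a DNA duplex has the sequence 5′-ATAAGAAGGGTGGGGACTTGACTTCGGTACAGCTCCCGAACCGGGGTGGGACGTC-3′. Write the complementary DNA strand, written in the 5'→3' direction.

5′-GACGTCCCACCCCGGTTCGGGAGCTGTACCGAAGTCAAGTCCCCACCCTTCTTAT-3′

The complement of ATAAGAAGGGTGGGGACTTGACTTCGGTACAGCTCCCGAACCGGGGTGGGACGTC is TATTCTTCCCACCCCTGAACTGAAGCCATGTCGAGGGCTTGGCCCCACCCTGCAG (A↔T, G↔C). DNA strands are antiparallel, so the complementary strand runs 3'→5'; reversing gives the 5'→3' form.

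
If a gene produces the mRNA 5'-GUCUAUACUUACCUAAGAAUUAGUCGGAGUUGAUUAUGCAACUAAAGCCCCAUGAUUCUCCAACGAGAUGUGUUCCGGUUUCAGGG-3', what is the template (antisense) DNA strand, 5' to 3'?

5'-CCCTGAAACCGGAACACATCTCGTTGGAGAATCATGGGGCTTTAGTTGCATAATCAACTCCGACTAATTCTTAGGTAAGTATAGAC-3'

Replace U with T to get the coding DNA strand: GTCTATACTTACCTAAGAATTAGTCGGAGTTGATTATGCAACTAAAGCCCCATGATTCTCCAACGAGATGTGTTCCGGTTTCAGGG. The template strand is its reverse complement (complement CAGATATGAATGGATTCTTAATCAGCCTCAACTAATACGTTGATTTCGGGGTACTAAGAGGTTGCTCTACACAAGGCCAAAGTCCC, then reverse).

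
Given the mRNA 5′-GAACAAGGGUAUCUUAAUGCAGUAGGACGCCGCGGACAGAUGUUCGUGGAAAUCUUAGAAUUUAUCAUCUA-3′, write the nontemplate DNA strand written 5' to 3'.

5'-GAACAAGGGTATCTTAATGCAGTAGGACGCCGCGGACAGATGTTCGTGGAAATCTTAGAATTTATCATCTA-3'

The coding DNA strand has the same 5'→3' sequence as the mRNA with U replaced by T.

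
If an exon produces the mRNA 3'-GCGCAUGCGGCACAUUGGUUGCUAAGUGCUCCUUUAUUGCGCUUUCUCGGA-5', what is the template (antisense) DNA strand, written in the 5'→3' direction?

Written 5'→3' the mRNA is AGGCUCUUUCGCGUUAUUUCCUCGUGAAUCGUUGGUUACACGGCGUACGCG, so the coding DNA strand is AGGCTCTTTCGCGTTATTTCCTCGTGAATCGTTGGTTACACGGCGTACGCG. The template is its reverse complement.

5'-CGCGTACGCCGTGTAACCAACGATTCACGAGGAAATAACGCGAAAGAGCCT-3'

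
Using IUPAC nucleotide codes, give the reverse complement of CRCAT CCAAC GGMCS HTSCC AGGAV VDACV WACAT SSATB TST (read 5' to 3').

5'-ASAVATSSATGTWBGTHBBTCCTGGSADSGKCCGTTGGATGYG-3'

Standard pairs A↔T, G↔C; ambiguity codes pair R↔Y, M↔K, W↔W, S↔S, B↔V, D↔H. Complement (GYGTAGGTTGCCKGSDASGGTCCTBBHTGBWTGTASSTAVASA), then reverse for 5'→3'.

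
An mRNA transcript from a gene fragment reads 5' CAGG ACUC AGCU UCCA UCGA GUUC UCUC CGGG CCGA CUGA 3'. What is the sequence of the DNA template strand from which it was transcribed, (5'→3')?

5'-TCAGTCGGCCCGGAGAGAACTCGATGGAAGCTGAGTCCTG-3'

Replace U with T to get the coding DNA strand: CAGGACTCAGCTTCCATCGAGTTCTCTCCGGGCCGACTGA. The template strand is its reverse complement (complement GTCCTGAGTCGAAGGTAGCTCAAGAGAGGCCCGGCTGACT, then reverse).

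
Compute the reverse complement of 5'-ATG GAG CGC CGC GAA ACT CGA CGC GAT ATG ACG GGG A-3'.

Complement each base (A↔T, G↔C): TACCTCGCGGCGCTTTGAGCTGCGCTATACTGCCCCT. Then reverse.

5'-TCCCCGTCATATCGCGTCGAGTTTCGCGGCGCTCCAT-3'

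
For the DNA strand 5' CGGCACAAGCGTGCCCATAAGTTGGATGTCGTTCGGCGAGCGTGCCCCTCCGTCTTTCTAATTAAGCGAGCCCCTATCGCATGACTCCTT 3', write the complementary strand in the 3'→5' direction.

3'-GCCGTGTTCGCACGGGTATTCAACCTACAGCAAGCCGCTCGCACGGGGAGGCAGAAAGATTAATTCGCTCGGGGATAGCGTACTGAGGAA-5'

Base-pairing A↔T, G↔C gives the complement. The complementary strand is antiparallel, so paired with a 5'→3' strand it runs 3'→5'.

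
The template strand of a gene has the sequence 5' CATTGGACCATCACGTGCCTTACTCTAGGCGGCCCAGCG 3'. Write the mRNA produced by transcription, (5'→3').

5'-CGCUGGGCCGCCUAGAGUAAGGCACGUGAUGGUCCAAUG-3'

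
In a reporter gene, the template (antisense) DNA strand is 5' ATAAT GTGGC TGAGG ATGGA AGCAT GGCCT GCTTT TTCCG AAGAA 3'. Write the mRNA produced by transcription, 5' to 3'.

RNA polymerase reads the template 3'→5' and synthesizes mRNA 5'→3' by base-pairing (A→U, T→A, G↔C). The complement of the template is TATTACACCGACTCCTACCTTCGTACCGGACGAAAAAGGCTTCTT; antiparallel, so 5'→3' the coding strand is TTCTTCGGAAAAAGCAGGCCATGCTTCCATCCTCAGCCACATTAT. Replace T with U for the mRNA.

5'-UUCUUCGGAAAAAGCAGGCCAUGCUUCCAUCCUCAGCCACAUUAU-3'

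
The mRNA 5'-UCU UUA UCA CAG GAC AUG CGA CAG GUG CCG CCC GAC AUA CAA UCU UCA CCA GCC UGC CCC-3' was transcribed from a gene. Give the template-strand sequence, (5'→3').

5'-GGGGCAGGCTGGTGAAGATTGTATGTCGGGCGGCACCTGTCGCATGTCCTGTGATAAAGA-3'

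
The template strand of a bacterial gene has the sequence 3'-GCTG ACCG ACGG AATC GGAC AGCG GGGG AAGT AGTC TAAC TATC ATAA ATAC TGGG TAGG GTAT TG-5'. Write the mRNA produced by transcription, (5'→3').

Reading the template 3'→5' as shown, RNA polymerase pairs each base (A→U, T→A, G↔C) to build mRNA 5'→3' directly.

5′-CGACUGGCUGCCUUAGCCUGUCGCCCCCUUCAUCAGAUUGAUAGUAUUUAUGACCCAUCCCAUAAC-3′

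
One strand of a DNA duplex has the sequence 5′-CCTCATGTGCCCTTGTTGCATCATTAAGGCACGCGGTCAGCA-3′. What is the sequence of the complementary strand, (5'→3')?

Pairing A↔T and G↔C gives GGAGTACACGGGAACAACGTAGTAATTCCGTGCGCCAGTCGT, running 3'→5'. Reverse for the 5'→3' convention.

5'-TGCTGACCGCGTGCCTTAATGATGCAACAAGGGCACATGAGG-3'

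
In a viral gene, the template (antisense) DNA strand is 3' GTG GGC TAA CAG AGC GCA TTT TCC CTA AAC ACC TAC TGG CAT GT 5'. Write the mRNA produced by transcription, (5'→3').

Reading the template 3'→5' as shown, RNA polymerase pairs each base (A→U, T→A, G↔C) to build mRNA 5'→3' directly.

5'-CACCCGAUUGUCUCGCGUAAAAGGGAUUUGUGGAUGACCGUACA-3'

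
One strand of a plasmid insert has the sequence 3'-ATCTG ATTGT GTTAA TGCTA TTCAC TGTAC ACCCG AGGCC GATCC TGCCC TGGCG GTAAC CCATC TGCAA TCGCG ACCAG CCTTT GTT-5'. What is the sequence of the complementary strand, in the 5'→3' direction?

5'-TAGACTAACACAATTACGATAAGTGACATGTGGGCTCCGGCTAGGACGGGACCGCCATTGGGTAGACGTTAGCGCTGGTCGGAAACAA-3'

The strand is given 3'→5', so its complement runs 5'→3' in the same left-to-right order: pair each base A↔T, G↔C.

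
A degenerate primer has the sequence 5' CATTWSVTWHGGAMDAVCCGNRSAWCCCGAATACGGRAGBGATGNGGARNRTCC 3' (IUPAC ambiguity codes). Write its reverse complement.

5'-GGAYNYTCCNCATCVCTYCCGTATTCGGGWTSYNCGGBTHKTCCDWABSWAATG-3'

Standard pairs A↔T, G↔C; ambiguity codes pair R↔Y, M↔K, W↔W, S↔S, B↔V, D↔H, N↔N. Complement (GTAAWSBAWDCCTKHTBGGCNYSTWGGGCTTATGCCYTCVCTACNCCTYNYAGG), then reverse for 5'→3'.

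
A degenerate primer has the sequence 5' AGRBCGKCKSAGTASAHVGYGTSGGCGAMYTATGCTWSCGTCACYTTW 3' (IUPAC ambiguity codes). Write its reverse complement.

5'-WAARGTGACGSWAGCATARKTCGCCSACRCBDTSTACTSMGMCGVYCT-3'

Standard pairs A↔T, G↔C; ambiguity codes pair R↔Y, M↔K, W↔W, S↔S, B↔V, H↔D. Complement (TCYVGCMGMSTCATSTDBCRCASCCGCTKRATACGAWSGCAGTGRAAW), then reverse for 5'→3'.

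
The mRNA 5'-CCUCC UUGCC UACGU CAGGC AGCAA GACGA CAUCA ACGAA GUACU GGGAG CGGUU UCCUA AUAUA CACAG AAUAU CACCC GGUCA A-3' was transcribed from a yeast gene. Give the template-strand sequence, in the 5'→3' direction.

Replace U with T to get the coding DNA strand: CCTCCTTGCCTACGTCAGGCAGCAAGACGACATCAACGAAGTACTGGGAGCGGTTTCCTAATATACACAGAATATCACCCGGTCAA. The template strand is its reverse complement (complement GGAGGAACGGATGCAGTCCGTCGTTCTGCTGTAGTTGCTTCATGACCCTCGCCAAAGGATTATATGTGTCTTATAGTGGGCCAGTT, then reverse).

5'-TTGACCGGGTGATATTCTGTGTATATTAGGAAACCGCTCCCAGTACTTCGTTGATGTCGTCTTGCTGCCTGACGTAGGCAAGGAGG-3'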